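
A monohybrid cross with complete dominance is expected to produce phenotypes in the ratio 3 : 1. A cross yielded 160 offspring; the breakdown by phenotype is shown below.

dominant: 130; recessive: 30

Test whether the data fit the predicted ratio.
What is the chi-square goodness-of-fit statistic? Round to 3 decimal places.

Ratio total = 4. Expected counts: 160×3/4 = 120, 160×1/4 = 40.
cat            O        E   (O−E)²/E
dominant     130      120     0.8333
recessive     30       40     2.5000
Sum = 3.333

3.333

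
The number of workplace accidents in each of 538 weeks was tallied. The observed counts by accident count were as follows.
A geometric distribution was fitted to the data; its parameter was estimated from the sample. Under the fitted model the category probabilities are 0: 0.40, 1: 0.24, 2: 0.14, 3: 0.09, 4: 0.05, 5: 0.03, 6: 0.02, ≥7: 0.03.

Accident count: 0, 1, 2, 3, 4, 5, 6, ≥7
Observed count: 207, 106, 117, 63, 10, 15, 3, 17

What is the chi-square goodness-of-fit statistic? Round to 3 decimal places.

Expected counts E_i = n·p_i: 538×0.40 = 215.2, 538×0.24 = 129.12, 538×0.14 = 75.32, 538×0.09 = 48.42, 538×0.05 = 26.9, 538×0.03 = 16.14, 538×0.02 = 10.76, 538×0.03 = 16.14.
cat         O        E   (O−E)²/E
0         207    215.2     0.3125
1         106   129.12     4.1398
2         117    75.32    23.0646
3          63    48.42     4.3903
4          10     26.9    10.6175
5          15    16.14     0.0805
6           3    10.76     5.5964
≥7         17    16.14     0.0458
Sum = 48.247

48.247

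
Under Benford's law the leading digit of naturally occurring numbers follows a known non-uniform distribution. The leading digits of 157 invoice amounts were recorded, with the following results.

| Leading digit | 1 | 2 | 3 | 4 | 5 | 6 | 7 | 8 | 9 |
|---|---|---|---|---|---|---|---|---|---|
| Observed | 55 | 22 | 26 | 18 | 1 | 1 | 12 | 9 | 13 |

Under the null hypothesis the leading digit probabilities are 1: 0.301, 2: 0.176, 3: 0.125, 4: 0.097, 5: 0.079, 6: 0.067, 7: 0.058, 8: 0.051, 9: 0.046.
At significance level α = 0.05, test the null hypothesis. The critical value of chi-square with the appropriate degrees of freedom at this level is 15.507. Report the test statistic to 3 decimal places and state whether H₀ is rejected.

29.755; reject

Expected counts E_i = n·p_i: 157×0.301 = 47.257, 157×0.176 = 27.632, 157×0.125 = 19.625, 157×0.097 = 15.229, 157×0.079 = 12.403, 157×0.067 = 10.519, 157×0.058 = 9.106, 157×0.051 = 8.007, 157×0.046 = 7.222.
1: (55 − 47.257)²/47.257 = 59.954049/47.257 = 1.2687
2: (22 − 27.632)²/27.632 = 31.719424/27.632 = 1.1479
3: (26 − 19.625)²/19.625 = 40.640625/19.625 = 2.0709
4: (18 − 15.229)²/15.229 = 7.678441/15.229 = 0.5042
5: (1 − 12.403)²/12.403 = 130.028409/12.403 = 10.4836
6: (1 − 10.519)²/10.519 = 90.611361/10.519 = 8.6141
7: (12 − 9.106)²/9.106 = 8.375236/9.106 = 0.9197
8: (9 − 8.007)²/8.007 = 0.986049/8.007 = 0.1231
9: (13 − 7.222)²/7.222 = 33.385284/7.222 = 4.6227
Sum = 29.755
df = 8. Since 29.755 > 15.507, we reject H₀.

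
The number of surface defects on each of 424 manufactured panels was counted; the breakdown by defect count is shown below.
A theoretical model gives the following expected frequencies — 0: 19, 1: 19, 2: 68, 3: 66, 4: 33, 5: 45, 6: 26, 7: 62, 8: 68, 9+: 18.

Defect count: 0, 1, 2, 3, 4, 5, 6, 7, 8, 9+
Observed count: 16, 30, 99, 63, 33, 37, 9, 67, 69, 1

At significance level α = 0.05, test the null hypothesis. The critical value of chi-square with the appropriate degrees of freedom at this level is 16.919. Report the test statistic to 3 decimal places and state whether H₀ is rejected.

0: (16 − 19)²/19 = 9/19 = 0.4737
1: (30 − 19)²/19 = 121/19 = 6.3684
2: (99 − 68)²/68 = 961/68 = 14.1324
3: (63 − 66)²/66 = 9/66 = 0.1364
4: (33 − 33)²/33 = 0/33 = 0.0000
5: (37 − 45)²/45 = 64/45 = 1.4222
6: (9 − 26)²/26 = 289/26 = 11.1154
7: (67 − 62)²/62 = 25/62 = 0.4032
8: (69 − 68)²/68 = 1/68 = 0.0147
9+: (1 − 18)²/18 = 289/18 = 16.0556
Sum = 50.122
df = 9. Since 50.122 > 16.919, we reject H₀.

50.122; reject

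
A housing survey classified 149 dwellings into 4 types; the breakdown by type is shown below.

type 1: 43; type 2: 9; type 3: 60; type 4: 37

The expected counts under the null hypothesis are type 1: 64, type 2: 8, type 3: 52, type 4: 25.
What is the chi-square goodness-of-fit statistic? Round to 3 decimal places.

cat         O        E   (O−E)²/E
type 1     43       64     6.8906
type 2      9        8     0.1250
type 3     60       52     1.2308
type 4     37       25     5.7600
Sum = 14.006

14.006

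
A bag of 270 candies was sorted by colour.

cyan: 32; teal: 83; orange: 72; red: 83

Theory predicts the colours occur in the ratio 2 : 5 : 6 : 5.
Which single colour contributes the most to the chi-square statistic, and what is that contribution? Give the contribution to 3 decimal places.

orange, 3.600

Ratio total = 18. Expected counts: 270×2/18 = 30, 270×5/18 = 75, 270×6/18 = 90, 270×5/18 = 75.
cyan: (32 − 30)²/30 = 4/30 = 0.1333
teal: (83 − 75)²/75 = 64/75 = 0.8533
orange: (72 − 90)²/90 = 324/90 = 3.6000
red: (83 − 75)²/75 = 64/75 = 0.8533
The largest term is for orange: 3.600.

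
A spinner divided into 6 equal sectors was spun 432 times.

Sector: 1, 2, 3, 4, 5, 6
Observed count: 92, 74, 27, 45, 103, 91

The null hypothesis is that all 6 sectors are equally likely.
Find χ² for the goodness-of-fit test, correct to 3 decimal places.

Under H₀ each category has probability 1/6, so each expected count is 432/6 = 72.
χ² = (92−72)²/72 + (74−72)²/72 + (27−72)²/72 + (45−72)²/72 + (103−72)²/72 + (91−72)²/72
   = 5.5556 + 0.0556 + 28.1250 + 10.1250 + 13.3472 + 5.0139
Sum = 62.222

62.222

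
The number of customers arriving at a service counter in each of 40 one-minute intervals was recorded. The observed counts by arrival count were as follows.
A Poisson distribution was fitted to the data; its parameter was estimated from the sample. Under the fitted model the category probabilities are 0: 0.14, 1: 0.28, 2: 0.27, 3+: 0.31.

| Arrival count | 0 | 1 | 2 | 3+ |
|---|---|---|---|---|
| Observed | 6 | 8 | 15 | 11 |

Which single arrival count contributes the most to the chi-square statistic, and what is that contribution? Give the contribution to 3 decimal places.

Expected counts E_i = n·p_i: 40×0.14 = 5.6, 40×0.28 = 11.2, 40×0.27 = 10.8, 40×0.31 = 12.4.
cat         O        E   (O−E)²/E
0           6      5.6     0.0286
1           8     11.2     0.9143
2          15     10.8     1.6333
3+         11     12.4     0.1581
The largest term is for 2: 1.633.

2, 1.633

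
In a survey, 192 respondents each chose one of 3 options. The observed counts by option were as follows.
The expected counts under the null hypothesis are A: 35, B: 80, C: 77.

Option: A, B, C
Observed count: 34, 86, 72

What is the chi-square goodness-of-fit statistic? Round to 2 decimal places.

cat         O        E   (O−E)²/E
A          34       35      0.029
B          86       80      0.450
C          72       77      0.325
Sum = 0.80

0.80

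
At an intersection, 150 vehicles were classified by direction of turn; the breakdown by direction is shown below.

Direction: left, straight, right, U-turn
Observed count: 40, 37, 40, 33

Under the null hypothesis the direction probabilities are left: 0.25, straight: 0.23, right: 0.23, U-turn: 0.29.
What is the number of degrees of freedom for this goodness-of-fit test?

3

There are k = 4 categories and no parameters were estimated from the data, so df = 4 − 1 = 3.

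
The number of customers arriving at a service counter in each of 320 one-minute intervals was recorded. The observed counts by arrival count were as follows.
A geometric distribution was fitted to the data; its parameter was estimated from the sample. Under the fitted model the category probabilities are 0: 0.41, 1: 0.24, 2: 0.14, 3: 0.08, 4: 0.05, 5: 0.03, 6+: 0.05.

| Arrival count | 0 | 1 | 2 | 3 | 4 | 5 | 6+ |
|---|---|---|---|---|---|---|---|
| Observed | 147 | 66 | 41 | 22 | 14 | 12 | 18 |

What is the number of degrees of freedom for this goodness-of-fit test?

5

There are k = 7 categories and 1 parameter estimated from the data, so df = 7 − 1 − 1 = 5.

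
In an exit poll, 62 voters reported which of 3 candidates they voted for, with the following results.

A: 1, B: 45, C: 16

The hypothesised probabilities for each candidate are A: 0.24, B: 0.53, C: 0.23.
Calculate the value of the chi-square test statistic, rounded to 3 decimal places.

Expected counts E_i = n·p_i: 62×0.24 = 14.88, 62×0.53 = 32.86, 62×0.23 = 14.26.
χ² = (1−14.88)²/14.88 + (45−32.86)²/32.86 + (16−14.26)²/14.26
   = 12.9472 + 4.4851 + 0.2123
Sum = 17.645

17.645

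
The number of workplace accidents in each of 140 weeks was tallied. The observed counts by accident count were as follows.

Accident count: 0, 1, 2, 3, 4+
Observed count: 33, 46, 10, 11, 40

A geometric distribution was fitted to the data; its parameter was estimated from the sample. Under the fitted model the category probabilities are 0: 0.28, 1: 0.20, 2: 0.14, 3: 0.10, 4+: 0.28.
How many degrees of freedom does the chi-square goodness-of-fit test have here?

There are k = 5 categories and 1 parameter estimated from the data, so df = 5 − 1 − 1 = 3.

3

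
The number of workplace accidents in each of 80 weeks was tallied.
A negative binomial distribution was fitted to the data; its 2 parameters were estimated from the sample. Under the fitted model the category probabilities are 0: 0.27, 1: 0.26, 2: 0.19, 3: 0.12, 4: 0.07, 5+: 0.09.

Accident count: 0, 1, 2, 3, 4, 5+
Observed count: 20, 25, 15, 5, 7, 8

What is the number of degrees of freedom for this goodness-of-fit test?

3

There are k = 6 categories and 2 parameters estimated from the data, so df = 6 − 1 − 2 = 3.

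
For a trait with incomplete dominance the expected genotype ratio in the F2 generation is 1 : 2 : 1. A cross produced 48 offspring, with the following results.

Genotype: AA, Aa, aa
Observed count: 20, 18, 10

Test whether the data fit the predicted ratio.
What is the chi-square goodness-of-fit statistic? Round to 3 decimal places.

Ratio total = 4. Expected counts: 48×1/4 = 12, 48×2/4 = 24, 48×1/4 = 12.
cat         O        E   (O−E)²/E
AA         20       12     5.3333
Aa         18       24     1.5000
aa         10       12     0.3333
Sum = 7.167

7.167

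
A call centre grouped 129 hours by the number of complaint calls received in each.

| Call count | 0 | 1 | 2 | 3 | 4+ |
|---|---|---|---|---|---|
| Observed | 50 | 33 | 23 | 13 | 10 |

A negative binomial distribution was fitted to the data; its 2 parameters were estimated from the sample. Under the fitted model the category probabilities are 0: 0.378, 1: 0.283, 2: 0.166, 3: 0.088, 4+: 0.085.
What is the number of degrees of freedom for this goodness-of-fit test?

There are k = 5 categories and 2 parameters estimated from the data, so df = 5 − 1 − 2 = 2.

2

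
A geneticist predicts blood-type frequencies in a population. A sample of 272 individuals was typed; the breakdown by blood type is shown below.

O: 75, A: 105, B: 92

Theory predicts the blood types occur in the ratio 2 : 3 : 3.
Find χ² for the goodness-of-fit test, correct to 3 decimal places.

1.789

Ratio total = 8. Expected counts: 272×2/8 = 68, 272×3/8 = 102, 272×3/8 = 102.
cat         O        E   (O−E)²/E
O          75       68     0.7206
A         105      102     0.0882
B          92      102     0.9804
Sum = 1.789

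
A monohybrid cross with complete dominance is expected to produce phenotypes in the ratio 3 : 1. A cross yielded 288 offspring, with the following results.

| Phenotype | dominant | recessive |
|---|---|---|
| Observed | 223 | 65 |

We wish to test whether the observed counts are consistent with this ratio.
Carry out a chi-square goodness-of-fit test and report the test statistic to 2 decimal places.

Ratio total = 4. Expected counts: 288×3/4 = 216, 288×1/4 = 72.
cat            O        E   (O−E)²/E
dominant     223      216      0.227
recessive     65       72      0.681
Sum = 0.91

0.91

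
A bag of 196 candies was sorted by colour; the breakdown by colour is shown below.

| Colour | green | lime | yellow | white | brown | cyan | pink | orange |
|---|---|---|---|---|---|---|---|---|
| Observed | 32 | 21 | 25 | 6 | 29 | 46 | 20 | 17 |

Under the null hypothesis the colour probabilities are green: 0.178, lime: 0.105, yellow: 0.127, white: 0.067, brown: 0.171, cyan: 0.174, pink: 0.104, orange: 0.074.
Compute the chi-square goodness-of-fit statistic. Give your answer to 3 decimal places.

Expected counts E_i = n·p_i: 196×0.178 = 34.888, 196×0.105 = 20.58, 196×0.127 = 24.892, 196×0.067 = 13.132, 196×0.171 = 33.516, 196×0.174 = 34.104, 196×0.104 = 20.384, 196×0.074 = 14.504.
cat         O        E   (O−E)²/E
green      32   34.888     0.2391
lime       21    20.58     0.0086
yellow     25   24.892     0.0005
white       6   13.132     3.8734
brown      29   33.516     0.6085
cyan       46   34.104     4.1495
pink       20   20.384     0.0072
orange     17   14.504     0.4295
Sum = 9.316

9.316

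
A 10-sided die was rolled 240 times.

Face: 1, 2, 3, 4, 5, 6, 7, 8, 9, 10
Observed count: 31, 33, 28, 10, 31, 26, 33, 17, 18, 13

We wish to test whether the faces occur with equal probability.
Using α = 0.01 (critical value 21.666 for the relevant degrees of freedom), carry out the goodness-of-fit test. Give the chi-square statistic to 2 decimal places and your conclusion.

Expected count for each of the 10 categories: 240/10 = 24.
χ² = (31−24)²/24 + (33−24)²/24 + (28−24)²/24 + (10−24)²/24 + (31−24)²/24 + (26−24)²/24 + (33−24)²/24 + (17−24)²/24 + (18−24)²/24 + (13−24)²/24
   = 2.042 + 3.375 + 0.667 + 8.167 + 2.042 + 0.167 + 3.375 + 2.042 + 1.500 + 5.042
Sum = 28.42
df = 9. Since 28.42 > 21.666, we reject H₀.

28.42; reject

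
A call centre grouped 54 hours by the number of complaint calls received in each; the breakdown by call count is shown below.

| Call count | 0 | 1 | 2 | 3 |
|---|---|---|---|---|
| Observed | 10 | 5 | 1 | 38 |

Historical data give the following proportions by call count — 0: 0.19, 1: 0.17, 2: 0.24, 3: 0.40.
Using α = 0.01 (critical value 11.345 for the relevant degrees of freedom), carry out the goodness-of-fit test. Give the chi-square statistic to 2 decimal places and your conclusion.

25.40; reject

Expected counts E_i = n·p_i: 54×0.19 = 10.26, 54×0.17 = 9.18, 54×0.24 = 12.96, 54×0.40 = 21.6.
0: (10 − 10.26)²/10.26 = 0.0676/10.26 = 0.007
1: (5 − 9.18)²/9.18 = 17.4724/9.18 = 1.903
2: (1 − 12.96)²/12.96 = 143.0416/12.96 = 11.037
3: (38 − 21.6)²/21.6 = 268.96/21.6 = 12.452
Sum = 25.40
df = 3. Since 25.40 > 11.345, we reject H₀.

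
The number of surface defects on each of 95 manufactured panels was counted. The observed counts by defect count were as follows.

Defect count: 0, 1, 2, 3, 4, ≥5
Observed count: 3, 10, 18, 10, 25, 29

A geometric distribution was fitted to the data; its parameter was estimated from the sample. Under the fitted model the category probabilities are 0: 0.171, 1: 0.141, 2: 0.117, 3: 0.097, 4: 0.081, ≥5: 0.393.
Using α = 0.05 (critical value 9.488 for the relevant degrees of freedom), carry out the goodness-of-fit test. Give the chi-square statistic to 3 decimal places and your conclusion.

56.769; reject

Expected counts E_i = n·p_i: 95×0.171 = 16.245, 95×0.141 = 13.395, 95×0.117 = 11.115, 95×0.097 = 9.215, 95×0.081 = 7.695, 95×0.393 = 37.335.
0: (3 − 16.245)²/16.245 = 175.430025/16.245 = 10.7990
1: (10 − 13.395)²/13.395 = 11.526025/13.395 = 0.8605
2: (18 − 11.115)²/11.115 = 47.403225/11.115 = 4.2648
3: (10 − 9.215)²/9.215 = 0.616225/9.215 = 0.0669
4: (25 − 7.695)²/7.695 = 299.463025/7.695 = 38.9166
≥5: (29 − 37.335)²/37.335 = 69.472225/37.335 = 1.8608
Sum = 56.769
df = 4. Since 56.769 > 9.488, we reject H₀.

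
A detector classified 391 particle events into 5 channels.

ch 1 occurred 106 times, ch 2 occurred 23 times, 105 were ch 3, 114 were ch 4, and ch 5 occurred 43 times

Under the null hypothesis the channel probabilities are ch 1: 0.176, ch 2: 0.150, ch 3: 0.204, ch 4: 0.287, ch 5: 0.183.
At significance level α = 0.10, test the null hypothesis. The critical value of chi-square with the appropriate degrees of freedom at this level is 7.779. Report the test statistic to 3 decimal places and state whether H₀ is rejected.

Expected counts E_i = n·p_i: 391×0.176 = 68.816, 391×0.150 = 58.65, 391×0.204 = 79.764, 391×0.287 = 112.217, 391×0.183 = 71.553.
cat         O        E   (O−E)²/E
ch 1      106   68.816    20.0920
ch 2       23    58.65    21.6696
ch 3      105   79.764     7.9842
ch 4      114  112.217     0.0283
ch 5       43   71.553    11.3940
Sum = 61.168
df = 4. Since 61.168 > 7.779, we reject H₀.

61.168; reject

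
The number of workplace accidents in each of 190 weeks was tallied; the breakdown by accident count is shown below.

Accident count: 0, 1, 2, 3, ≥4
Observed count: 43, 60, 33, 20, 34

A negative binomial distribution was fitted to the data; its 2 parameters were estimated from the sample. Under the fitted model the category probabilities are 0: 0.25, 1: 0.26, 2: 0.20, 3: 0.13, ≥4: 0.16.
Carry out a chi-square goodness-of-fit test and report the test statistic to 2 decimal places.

Expected counts E_i = n·p_i: 190×0.25 = 47.5, 190×0.26 = 49.4, 190×0.20 = 38, 190×0.13 = 24.7, 190×0.16 = 30.4.
cat         O        E   (O−E)²/E
0          43     47.5      0.426
1          60     49.4      2.274
2          33       38      0.658
3          20     24.7      0.894
≥4         34     30.4      0.426
Sum = 4.68

4.68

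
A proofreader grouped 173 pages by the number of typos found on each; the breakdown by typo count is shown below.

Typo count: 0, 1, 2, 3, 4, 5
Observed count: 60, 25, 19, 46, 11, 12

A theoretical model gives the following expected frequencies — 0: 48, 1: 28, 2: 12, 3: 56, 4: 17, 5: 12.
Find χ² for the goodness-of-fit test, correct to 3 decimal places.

11.308

0: (60 − 48)²/48 = 144/48 = 3.0000
1: (25 − 28)²/28 = 9/28 = 0.3214
2: (19 − 12)²/12 = 49/12 = 4.0833
3: (46 − 56)²/56 = 100/56 = 1.7857
4: (11 − 17)²/17 = 36/17 = 2.1176
5: (12 − 12)²/12 = 0/12 = 0.0000
Sum = 11.308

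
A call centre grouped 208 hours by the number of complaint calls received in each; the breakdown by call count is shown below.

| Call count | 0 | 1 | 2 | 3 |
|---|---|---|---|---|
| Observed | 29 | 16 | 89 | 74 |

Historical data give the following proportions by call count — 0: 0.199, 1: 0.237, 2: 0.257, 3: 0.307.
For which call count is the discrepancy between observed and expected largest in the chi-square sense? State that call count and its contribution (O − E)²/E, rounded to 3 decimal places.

Expected counts E_i = n·p_i: 208×0.199 = 41.392, 208×0.237 = 49.296, 208×0.257 = 53.456, 208×0.307 = 63.856.
χ² = (29−41.392)²/41.392 + (16−49.296)²/49.296 + (89−53.456)²/53.456 + (74−63.856)²/63.856
   = 3.7099 + 22.4891 + 23.6339 + 1.6114
The largest term is for 2: 23.634.

2, 23.634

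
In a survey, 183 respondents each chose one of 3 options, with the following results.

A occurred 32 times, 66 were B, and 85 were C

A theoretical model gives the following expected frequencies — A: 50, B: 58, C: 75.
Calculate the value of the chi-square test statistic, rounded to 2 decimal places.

cat         O        E   (O−E)²/E
A          32       50      6.480
B          66       58      1.103
C          85       75      1.333
Sum = 8.92

8.92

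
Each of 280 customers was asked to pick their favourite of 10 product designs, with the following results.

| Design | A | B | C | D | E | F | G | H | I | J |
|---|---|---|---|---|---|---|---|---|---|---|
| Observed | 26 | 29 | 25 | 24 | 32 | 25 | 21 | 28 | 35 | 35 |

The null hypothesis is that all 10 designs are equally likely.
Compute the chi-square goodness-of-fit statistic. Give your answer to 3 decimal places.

Under H₀ each category has probability 1/10, so each expected count is 280/10 = 28.
cat         O        E   (O−E)²/E
A          26       28     0.1429
B          29       28     0.0357
C          25       28     0.3214
D          24       28     0.5714
E          32       28     0.5714
F          25       28     0.3214
G          21       28     1.7500
H          28       28     0.0000
I          35       28     1.7500
J          35       28     1.7500
Sum = 7.214

7.214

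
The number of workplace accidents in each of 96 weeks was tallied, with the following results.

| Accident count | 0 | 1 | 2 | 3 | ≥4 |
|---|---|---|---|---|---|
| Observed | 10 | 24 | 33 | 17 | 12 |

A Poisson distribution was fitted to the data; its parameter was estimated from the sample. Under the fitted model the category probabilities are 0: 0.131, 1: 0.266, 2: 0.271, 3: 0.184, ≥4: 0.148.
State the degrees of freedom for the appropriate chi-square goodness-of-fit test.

3

There are k = 5 categories and 1 parameter estimated from the data, so df = 5 − 1 − 1 = 3.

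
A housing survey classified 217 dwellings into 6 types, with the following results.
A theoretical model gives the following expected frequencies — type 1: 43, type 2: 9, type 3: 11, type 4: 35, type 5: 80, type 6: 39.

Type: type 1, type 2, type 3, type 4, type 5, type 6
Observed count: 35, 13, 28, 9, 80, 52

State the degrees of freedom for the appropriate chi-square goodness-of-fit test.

5

There are k = 6 categories and no parameters were estimated from the data, so df = 6 − 1 = 5.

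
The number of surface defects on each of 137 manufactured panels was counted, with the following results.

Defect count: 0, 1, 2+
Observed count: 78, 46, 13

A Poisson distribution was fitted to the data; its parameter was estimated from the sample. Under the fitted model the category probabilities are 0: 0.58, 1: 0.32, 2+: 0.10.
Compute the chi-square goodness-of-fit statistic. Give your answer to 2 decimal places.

0.17

Expected counts E_i = n·p_i: 137×0.58 = 79.46, 137×0.32 = 43.84, 137×0.10 = 13.7.
0: (78 − 79.46)²/79.46 = 2.1316/79.46 = 0.027
1: (46 − 43.84)²/43.84 = 4.6656/43.84 = 0.106
2+: (13 − 13.7)²/13.7 = 0.49/13.7 = 0.036
Sum = 0.17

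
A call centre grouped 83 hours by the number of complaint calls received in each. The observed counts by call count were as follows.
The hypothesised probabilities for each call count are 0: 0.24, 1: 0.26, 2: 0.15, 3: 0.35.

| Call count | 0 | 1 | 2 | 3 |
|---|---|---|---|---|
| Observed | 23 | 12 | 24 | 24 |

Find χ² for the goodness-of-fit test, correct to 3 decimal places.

16.322

Expected counts E_i = n·p_i: 83×0.24 = 19.92, 83×0.26 = 21.58, 83×0.15 = 12.45, 83×0.35 = 29.05.
χ² = (23−19.92)²/19.92 + (12−21.58)²/21.58 + (24−12.45)²/12.45 + (24−29.05)²/29.05
   = 0.4762 + 4.2528 + 10.7151 + 0.8779
Sum = 16.322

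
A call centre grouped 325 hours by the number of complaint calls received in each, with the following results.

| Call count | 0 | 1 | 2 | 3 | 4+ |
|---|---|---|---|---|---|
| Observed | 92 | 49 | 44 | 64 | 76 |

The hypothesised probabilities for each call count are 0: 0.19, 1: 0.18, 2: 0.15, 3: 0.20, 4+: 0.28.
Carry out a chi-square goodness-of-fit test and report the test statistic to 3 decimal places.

19.312

Expected counts E_i = n·p_i: 325×0.19 = 61.75, 325×0.18 = 58.5, 325×0.15 = 48.75, 325×0.20 = 65, 325×0.28 = 91.
cat         O        E   (O−E)²/E
0          92    61.75    14.8188
1          49     58.5     1.5427
2          44    48.75     0.4628
3          64       65     0.0154
4+         76       91     2.4725
Sum = 19.312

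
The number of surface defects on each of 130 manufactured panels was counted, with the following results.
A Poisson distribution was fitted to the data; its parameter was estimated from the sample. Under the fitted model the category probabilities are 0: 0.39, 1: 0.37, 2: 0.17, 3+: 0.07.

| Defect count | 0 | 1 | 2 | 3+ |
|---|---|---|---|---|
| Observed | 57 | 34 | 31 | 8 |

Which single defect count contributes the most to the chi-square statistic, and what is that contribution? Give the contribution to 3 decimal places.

1, 4.133

Expected counts E_i = n·p_i: 130×0.39 = 50.7, 130×0.37 = 48.1, 130×0.17 = 22.1, 130×0.07 = 9.1.
χ² = (57−50.7)²/50.7 + (34−48.1)²/48.1 + (31−22.1)²/22.1 + (8−9.1)²/9.1
   = 0.7828 + 4.1333 + 3.5842 + 0.1330
The largest term is for 1: 4.133.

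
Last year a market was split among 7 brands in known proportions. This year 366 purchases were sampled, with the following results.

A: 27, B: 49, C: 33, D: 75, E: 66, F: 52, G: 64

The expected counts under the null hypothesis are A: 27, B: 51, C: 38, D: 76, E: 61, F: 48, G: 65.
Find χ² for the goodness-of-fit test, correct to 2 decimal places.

χ² = (27−27)²/27 + (49−51)²/51 + (33−38)²/38 + (75−76)²/76 + (66−61)²/61 + (52−48)²/48 + (64−65)²/65
   = 0.000 + 0.078 + 0.658 + 0.013 + 0.410 + 0.333 + 0.015
Sum = 1.51

1.51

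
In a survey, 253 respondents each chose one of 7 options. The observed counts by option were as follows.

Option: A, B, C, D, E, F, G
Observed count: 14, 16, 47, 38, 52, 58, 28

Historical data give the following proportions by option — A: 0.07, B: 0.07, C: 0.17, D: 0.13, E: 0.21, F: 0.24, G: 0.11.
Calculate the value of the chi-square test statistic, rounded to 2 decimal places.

Expected counts E_i = n·p_i: 253×0.07 = 17.71, 253×0.07 = 17.71, 253×0.17 = 43.01, 253×0.13 = 32.89, 253×0.21 = 53.13, 253×0.24 = 60.72, 253×0.11 = 27.83.
χ² = (14−17.71)²/17.71 + (16−17.71)²/17.71 + (47−43.01)²/43.01 + (38−32.89)²/32.89 + (52−53.13)²/53.13 + (58−60.72)²/60.72 + (28−27.83)²/27.83
   = 0.777 + 0.165 + 0.370 + 0.794 + 0.024 + 0.122 + 0.001
Sum = 2.25

2.25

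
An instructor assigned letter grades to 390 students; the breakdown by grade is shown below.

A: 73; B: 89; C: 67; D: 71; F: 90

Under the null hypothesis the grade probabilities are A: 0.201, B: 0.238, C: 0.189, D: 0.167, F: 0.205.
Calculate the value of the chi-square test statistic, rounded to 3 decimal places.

2.931

Expected counts E_i = n·p_i: 390×0.201 = 78.39, 390×0.238 = 92.82, 390×0.189 = 73.71, 390×0.167 = 65.13, 390×0.205 = 79.95.
A: (73 − 78.39)²/78.39 = 29.0521/78.39 = 0.3706
B: (89 − 92.82)²/92.82 = 14.5924/92.82 = 0.1572
C: (67 − 73.71)²/73.71 = 45.0241/73.71 = 0.6108
D: (71 − 65.13)²/65.13 = 34.4569/65.13 = 0.5290
F: (90 − 79.95)²/79.95 = 101.0025/79.95 = 1.2633
Sum = 2.931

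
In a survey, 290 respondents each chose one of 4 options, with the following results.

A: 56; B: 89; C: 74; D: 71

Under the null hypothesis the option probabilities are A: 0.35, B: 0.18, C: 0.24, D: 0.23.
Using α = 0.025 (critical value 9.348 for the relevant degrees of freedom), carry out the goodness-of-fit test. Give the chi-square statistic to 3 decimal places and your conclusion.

46.895; reject

Expected counts E_i = n·p_i: 290×0.35 = 101.5, 290×0.18 = 52.2, 290×0.24 = 69.6, 290×0.23 = 66.7.
A: (56 − 101.5)²/101.5 = 2070.25/101.5 = 20.3966
B: (89 − 52.2)²/52.2 = 1354.24/52.2 = 25.9433
C: (74 − 69.6)²/69.6 = 19.36/69.6 = 0.2782
D: (71 − 66.7)²/66.7 = 18.49/66.7 = 0.2772
Sum = 46.895
df = 3. Since 46.895 > 9.348, we reject H₀.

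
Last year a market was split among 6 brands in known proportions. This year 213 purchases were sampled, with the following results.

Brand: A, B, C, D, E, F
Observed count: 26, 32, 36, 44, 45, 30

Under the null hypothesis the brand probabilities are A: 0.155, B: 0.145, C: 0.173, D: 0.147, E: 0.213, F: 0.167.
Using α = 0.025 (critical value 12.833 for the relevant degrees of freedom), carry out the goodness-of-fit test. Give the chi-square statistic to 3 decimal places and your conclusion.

Expected counts E_i = n·p_i: 213×0.155 = 33.015, 213×0.145 = 30.885, 213×0.173 = 36.849, 213×0.147 = 31.311, 213×0.213 = 45.369, 213×0.167 = 35.571.
cat         O        E   (O−E)²/E
A          26   33.015     1.4905
B          32   30.885     0.0403
C          36   36.849     0.0196
D          44   31.311     5.1423
E          45   45.369     0.0030
F          30   35.571     0.8725
Sum = 7.568
df = 5. Since 7.568 < 12.833, we do not reject H₀.

7.568; do not reject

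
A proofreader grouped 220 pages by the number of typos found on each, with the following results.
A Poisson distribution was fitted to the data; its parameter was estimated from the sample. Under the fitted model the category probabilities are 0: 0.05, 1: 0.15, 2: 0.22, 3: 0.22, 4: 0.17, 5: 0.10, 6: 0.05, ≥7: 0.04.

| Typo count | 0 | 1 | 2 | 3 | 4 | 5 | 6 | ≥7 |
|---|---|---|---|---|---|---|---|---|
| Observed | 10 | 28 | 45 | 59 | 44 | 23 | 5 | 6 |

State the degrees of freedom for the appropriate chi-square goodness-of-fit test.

6

There are k = 8 categories and 1 parameter estimated from the data, so df = 8 − 1 − 1 = 6.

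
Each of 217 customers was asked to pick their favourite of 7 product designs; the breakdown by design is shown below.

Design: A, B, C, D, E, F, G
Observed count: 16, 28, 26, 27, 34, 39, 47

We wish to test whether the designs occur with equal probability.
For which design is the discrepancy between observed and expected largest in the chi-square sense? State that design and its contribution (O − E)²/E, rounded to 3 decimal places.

Expected count for each of the 7 categories: 217/7 = 31.
A: (16 − 31)²/31 = 225/31 = 7.2581
B: (28 − 31)²/31 = 9/31 = 0.2903
C: (26 − 31)²/31 = 25/31 = 0.8065
D: (27 − 31)²/31 = 16/31 = 0.5161
E: (34 − 31)²/31 = 9/31 = 0.2903
F: (39 − 31)²/31 = 64/31 = 2.0645
G: (47 − 31)²/31 = 256/31 = 8.2581
The largest term is for G: 8.258.

G, 8.258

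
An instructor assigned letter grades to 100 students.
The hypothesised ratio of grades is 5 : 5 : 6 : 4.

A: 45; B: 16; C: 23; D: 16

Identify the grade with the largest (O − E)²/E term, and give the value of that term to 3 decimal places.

A, 16.000

Ratio total = 20. Expected counts: 100×5/20 = 25, 100×5/20 = 25, 100×6/20 = 30, 100×4/20 = 20.
A: (45 − 25)²/25 = 400/25 = 16.0000
B: (16 − 25)²/25 = 81/25 = 3.2400
C: (23 − 30)²/30 = 49/30 = 1.6333
D: (16 − 20)²/20 = 16/20 = 0.8000
The largest term is for A: 16.000.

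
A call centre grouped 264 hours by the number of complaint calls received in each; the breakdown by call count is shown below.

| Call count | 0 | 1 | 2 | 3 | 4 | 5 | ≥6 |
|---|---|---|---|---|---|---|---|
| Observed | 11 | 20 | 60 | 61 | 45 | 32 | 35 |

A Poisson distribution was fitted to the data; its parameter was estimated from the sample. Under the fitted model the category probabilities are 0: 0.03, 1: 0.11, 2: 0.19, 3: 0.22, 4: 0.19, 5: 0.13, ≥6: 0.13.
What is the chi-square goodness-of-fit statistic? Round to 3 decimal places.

Expected counts E_i = n·p_i: 264×0.03 = 7.92, 264×0.11 = 29.04, 264×0.19 = 50.16, 264×0.22 = 58.08, 264×0.19 = 50.16, 264×0.13 = 34.32, 264×0.13 = 34.32.
cat         O        E   (O−E)²/E
0          11     7.92     1.1978
1          20    29.04     2.8141
2          60    50.16     1.9303
3          61    58.08     0.1468
4          45    50.16     0.5308
5          32    34.32     0.1568
≥6         35    34.32     0.0135
Sum = 6.790

6.790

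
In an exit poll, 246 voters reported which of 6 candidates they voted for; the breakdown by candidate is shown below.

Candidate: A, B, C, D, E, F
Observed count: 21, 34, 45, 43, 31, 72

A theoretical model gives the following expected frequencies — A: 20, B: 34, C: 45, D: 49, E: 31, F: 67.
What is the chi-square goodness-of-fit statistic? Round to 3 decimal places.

A: (21 − 20)²/20 = 1/20 = 0.0500
B: (34 − 34)²/34 = 0/34 = 0.0000
C: (45 − 45)²/45 = 0/45 = 0.0000
D: (43 − 49)²/49 = 36/49 = 0.7347
E: (31 − 31)²/31 = 0/31 = 0.0000
F: (72 − 67)²/67 = 25/67 = 0.3731
Sum = 1.158

1.158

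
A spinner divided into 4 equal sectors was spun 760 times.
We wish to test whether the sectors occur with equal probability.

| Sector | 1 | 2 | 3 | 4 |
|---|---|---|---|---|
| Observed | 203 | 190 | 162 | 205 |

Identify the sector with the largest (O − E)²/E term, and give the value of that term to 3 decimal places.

3, 4.126

Under H₀ each category has probability 1/4, so each expected count is 760/4 = 190.
χ² = (203−190)²/190 + (190−190)²/190 + (162−190)²/190 + (205−190)²/190
   = 0.8895 + 0.0000 + 4.1263 + 1.1842
The largest term is for 3: 4.126.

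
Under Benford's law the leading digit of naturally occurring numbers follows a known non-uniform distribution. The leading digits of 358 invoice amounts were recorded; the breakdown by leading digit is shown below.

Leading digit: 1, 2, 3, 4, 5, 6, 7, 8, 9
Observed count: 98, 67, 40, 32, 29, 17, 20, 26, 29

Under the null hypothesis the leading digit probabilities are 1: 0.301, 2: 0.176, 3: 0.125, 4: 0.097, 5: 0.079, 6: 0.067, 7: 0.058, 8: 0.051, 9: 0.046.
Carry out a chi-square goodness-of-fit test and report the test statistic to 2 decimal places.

Expected counts E_i = n·p_i: 358×0.301 = 107.758, 358×0.176 = 63.008, 358×0.125 = 44.75, 358×0.097 = 34.726, 358×0.079 = 28.282, 358×0.067 = 23.986, 358×0.058 = 20.764, 358×0.051 = 18.258, 358×0.046 = 16.468.
cat         O        E   (O−E)²/E
1          98  107.758      0.884
2          67   63.008      0.253
3          40    44.75      0.504
4          32   34.726      0.214
5          29   28.282      0.018
6          17   23.986      2.035
7          20   20.764      0.028
8          26   18.258      3.283
9          29   16.468      9.537
Sum = 16.76

16.76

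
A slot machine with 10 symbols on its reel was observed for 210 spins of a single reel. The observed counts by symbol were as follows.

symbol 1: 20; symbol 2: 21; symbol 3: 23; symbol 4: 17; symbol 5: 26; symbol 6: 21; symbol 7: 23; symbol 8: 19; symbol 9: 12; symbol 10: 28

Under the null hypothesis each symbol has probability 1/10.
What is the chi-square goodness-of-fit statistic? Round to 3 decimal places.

Under H₀ each category has probability 1/10, so each expected count is 210/10 = 21.
cat            O        E   (O−E)²/E
symbol 1      20       21     0.0476
symbol 2      21       21     0.0000
symbol 3      23       21     0.1905
symbol 4      17       21     0.7619
symbol 5      26       21     1.1905
symbol 6      21       21     0.0000
symbol 7      23       21     0.1905
symbol 8      19       21     0.1905
symbol 9      12       21     3.8571
symbol 10     28       21     2.3333
Sum = 8.762

8.762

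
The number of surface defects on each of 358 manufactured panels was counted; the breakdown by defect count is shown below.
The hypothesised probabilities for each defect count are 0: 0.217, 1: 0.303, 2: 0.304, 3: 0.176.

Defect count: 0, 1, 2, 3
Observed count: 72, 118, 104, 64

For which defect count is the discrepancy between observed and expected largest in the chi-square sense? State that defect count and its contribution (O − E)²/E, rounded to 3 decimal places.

Expected counts E_i = n·p_i: 358×0.217 = 77.686, 358×0.303 = 108.474, 358×0.304 = 108.832, 358×0.176 = 63.008.
χ² = (72−77.686)²/77.686 + (118−108.474)²/108.474 + (104−108.832)²/108.832 + (64−63.008)²/63.008
   = 0.4162 + 0.8366 + 0.2145 + 0.0156
The largest term is for 1: 0.837.

1, 0.837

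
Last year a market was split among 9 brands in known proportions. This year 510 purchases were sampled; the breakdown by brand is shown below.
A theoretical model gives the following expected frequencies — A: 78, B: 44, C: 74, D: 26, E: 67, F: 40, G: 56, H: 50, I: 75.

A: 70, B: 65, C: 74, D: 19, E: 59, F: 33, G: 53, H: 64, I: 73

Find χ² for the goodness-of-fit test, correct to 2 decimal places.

A: (70 − 78)²/78 = 64/78 = 0.821
B: (65 − 44)²/44 = 441/44 = 10.023
C: (74 − 74)²/74 = 0/74 = 0.000
D: (19 − 26)²/26 = 49/26 = 1.885
E: (59 − 67)²/67 = 64/67 = 0.955
F: (33 − 40)²/40 = 49/40 = 1.225
G: (53 − 56)²/56 = 9/56 = 0.161
H: (64 − 50)²/50 = 196/50 = 3.920
I: (73 − 75)²/75 = 4/75 = 0.053
Sum = 19.04

19.04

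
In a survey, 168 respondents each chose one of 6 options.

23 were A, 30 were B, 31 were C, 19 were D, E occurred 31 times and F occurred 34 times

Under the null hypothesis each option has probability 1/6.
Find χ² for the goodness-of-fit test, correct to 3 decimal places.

5.857

Expected count for each of the 6 categories: 168/6 = 28.
cat         O        E   (O−E)²/E
A          23       28     0.8929
B          30       28     0.1429
C          31       28     0.3214
D          19       28     2.8929
E          31       28     0.3214
F          34       28     1.2857
Sum = 5.857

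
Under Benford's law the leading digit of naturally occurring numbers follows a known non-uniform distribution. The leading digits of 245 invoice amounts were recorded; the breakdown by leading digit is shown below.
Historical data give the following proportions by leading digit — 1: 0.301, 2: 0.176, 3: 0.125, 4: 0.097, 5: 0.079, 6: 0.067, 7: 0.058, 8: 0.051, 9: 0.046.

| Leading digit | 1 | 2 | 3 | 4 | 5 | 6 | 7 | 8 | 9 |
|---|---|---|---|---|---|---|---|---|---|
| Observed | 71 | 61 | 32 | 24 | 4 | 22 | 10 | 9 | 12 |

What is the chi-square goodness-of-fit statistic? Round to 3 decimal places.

Expected counts E_i = n·p_i: 245×0.301 = 73.745, 245×0.176 = 43.12, 245×0.125 = 30.625, 245×0.097 = 23.765, 245×0.079 = 19.355, 245×0.067 = 16.415, 245×0.058 = 14.21, 245×0.051 = 12.495, 245×0.046 = 11.27.
1: (71 − 73.745)²/73.745 = 7.535025/73.745 = 0.1022
2: (61 − 43.12)²/43.12 = 319.6944/43.12 = 7.4141
3: (32 − 30.625)²/30.625 = 1.890625/30.625 = 0.0617
4: (24 − 23.765)²/23.765 = 0.055225/23.765 = 0.0023
5: (4 − 19.355)²/19.355 = 235.776025/19.355 = 12.1817
6: (22 − 16.415)²/16.415 = 31.192225/16.415 = 1.9002
7: (10 − 14.21)²/14.21 = 17.7241/14.21 = 1.2473
8: (9 − 12.495)²/12.495 = 12.215025/12.495 = 0.9776
9: (12 − 11.27)²/11.27 = 0.5329/11.27 = 0.0473
Sum = 23.934

23.934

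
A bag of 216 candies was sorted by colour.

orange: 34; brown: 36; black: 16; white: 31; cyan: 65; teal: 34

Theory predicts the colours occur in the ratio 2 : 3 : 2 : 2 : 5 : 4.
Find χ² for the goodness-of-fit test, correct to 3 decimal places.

13.375

Ratio total = 18. Expected counts: 216×2/18 = 24, 216×3/18 = 36, 216×2/18 = 24, 216×2/18 = 24, 216×5/18 = 60, 216×4/18 = 48.
orange: (34 − 24)²/24 = 100/24 = 4.1667
brown: (36 − 36)²/36 = 0/36 = 0.0000
black: (16 − 24)²/24 = 64/24 = 2.6667
white: (31 − 24)²/24 = 49/24 = 2.0417
cyan: (65 − 60)²/60 = 25/60 = 0.4167
teal: (34 − 48)²/48 = 196/48 = 4.0833
Sum = 13.375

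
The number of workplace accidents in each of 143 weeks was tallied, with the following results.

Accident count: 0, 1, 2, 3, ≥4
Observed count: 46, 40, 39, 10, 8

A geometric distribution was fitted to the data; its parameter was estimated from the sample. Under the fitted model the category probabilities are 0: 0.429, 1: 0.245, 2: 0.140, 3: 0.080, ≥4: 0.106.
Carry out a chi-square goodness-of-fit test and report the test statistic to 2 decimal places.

26.10

Expected counts E_i = n·p_i: 143×0.429 = 61.347, 143×0.245 = 35.035, 143×0.140 = 20.02, 143×0.080 = 11.44, 143×0.106 = 15.158.
0: (46 − 61.347)²/61.347 = 235.530409/61.347 = 3.839
1: (40 − 35.035)²/35.035 = 24.651225/35.035 = 0.704
2: (39 − 20.02)²/20.02 = 360.2404/20.02 = 17.994
3: (10 − 11.44)²/11.44 = 2.0736/11.44 = 0.181
≥4: (8 − 15.158)²/15.158 = 51.236964/15.158 = 3.380
Sum = 26.10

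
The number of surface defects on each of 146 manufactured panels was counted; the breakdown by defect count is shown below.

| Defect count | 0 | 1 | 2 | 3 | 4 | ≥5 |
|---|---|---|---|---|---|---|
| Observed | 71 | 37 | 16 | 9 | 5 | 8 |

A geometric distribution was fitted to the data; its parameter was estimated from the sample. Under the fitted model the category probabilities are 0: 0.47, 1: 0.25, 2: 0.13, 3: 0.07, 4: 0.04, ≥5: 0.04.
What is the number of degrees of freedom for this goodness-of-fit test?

There are k = 6 categories and 1 parameter estimated from the data, so df = 6 − 1 − 1 = 4.

4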